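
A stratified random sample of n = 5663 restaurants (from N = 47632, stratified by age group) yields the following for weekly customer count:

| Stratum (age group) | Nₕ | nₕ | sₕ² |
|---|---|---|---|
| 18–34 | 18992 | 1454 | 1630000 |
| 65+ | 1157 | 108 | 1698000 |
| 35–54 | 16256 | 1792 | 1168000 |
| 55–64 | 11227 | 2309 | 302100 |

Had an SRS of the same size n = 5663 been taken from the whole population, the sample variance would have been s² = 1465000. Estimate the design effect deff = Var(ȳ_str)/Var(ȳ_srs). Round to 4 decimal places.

1.0806

Var(ȳ_str) = Σ Wₕ²(1−fₕ)sₕ²/nₕ with Wₕ = Nₕ/47632:
  18–34: (18992/47632)²·(1−1454/18992)·1630000/1454 = 164.57972
  65+: (1157/47632)²·(1−108/1157)·1698000/108 = 8.4105644
  35–54: (16256/47632)²·(1−1792/16256)·1168000/1792 = 67.547504
  55–64: (11227/47632)²·(1−2309/11227)·302100/2309 = 5.7737816
  → Var(ȳ_str) = 246.31157.
Var(ȳ_srs) = (1 − 5663/47632)·1465000/5663 = 227.94017.
deff = 246.31157 / 227.94017 = 1.0806.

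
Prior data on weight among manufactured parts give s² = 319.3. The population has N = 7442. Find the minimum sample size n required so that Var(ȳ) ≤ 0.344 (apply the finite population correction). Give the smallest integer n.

826

Without fpc, n₀ = s²/D = 319.3/0.344 = 928.1977.
With fpc, (1 − n/N)·s²/n ≤ D requires n ≥ n₀/(1 + n₀/N) = 928.1977/(1 + 928.1977/7442) = 825.2669.
Rounding up, n = 826.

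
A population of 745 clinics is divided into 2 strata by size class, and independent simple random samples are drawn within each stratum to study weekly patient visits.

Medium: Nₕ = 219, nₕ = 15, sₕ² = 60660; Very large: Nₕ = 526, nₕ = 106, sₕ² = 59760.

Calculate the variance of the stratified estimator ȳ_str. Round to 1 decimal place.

Var(ȳ_str) = Σₕ Wₕ²(1 − fₕ)sₕ²/nₕ with Wₕ = Nₕ/N, N = 745.
Medium: Wₕ = 0.29395973; term = 0.29395973²·(1 − 0.06849315)·60660/15 = 325.51641.
Very large: Wₕ = 0.70604027; term = 0.70604027²·(1 − 0.20152091)·59760/106 = 224.40225.
Sum = 549.91866.

549.9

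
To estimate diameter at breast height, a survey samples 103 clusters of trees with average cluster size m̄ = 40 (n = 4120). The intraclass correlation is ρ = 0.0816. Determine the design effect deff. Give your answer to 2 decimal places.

4.18

deff = 1 + (40 − 1)·0.0816 = 1 + 3.1824 = 4.1824.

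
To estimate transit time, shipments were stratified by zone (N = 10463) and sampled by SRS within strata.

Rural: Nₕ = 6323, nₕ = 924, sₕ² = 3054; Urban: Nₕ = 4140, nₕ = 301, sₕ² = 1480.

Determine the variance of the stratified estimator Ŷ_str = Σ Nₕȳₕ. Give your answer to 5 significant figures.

1.9098 × 10^8

Var(Ŷ_str) = Σₕ Nₕ²(1 − fₕ)sₕ²/nₕ.
Rural: 6323²·(1 − 924/6323)·3054/924 = 1.1283233 × 10^8.
Urban: 4140²·(1 − 301/4140)·1480/301 = 7.8147245 × 10^7.
Sum = 1.9097958 × 10^8.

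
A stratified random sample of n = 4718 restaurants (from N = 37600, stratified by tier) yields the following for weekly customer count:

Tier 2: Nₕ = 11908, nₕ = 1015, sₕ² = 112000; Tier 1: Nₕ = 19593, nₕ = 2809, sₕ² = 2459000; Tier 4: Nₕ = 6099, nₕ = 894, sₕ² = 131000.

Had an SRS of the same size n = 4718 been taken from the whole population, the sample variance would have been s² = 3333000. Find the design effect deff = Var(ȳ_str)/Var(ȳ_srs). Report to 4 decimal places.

0.3513

Var(ȳ_str) = Σ Wₕ²(1−fₕ)sₕ²/nₕ with Wₕ = Nₕ/37600:
  Tier 2: (11908/37600)²·(1−1015/11908)·112000/1015 = 10.124244
  Tier 1: (19593/37600)²·(1−2809/19593)·2459000/2809 = 203.62332
  Tier 4: (6099/37600)²·(1−894/6099)·131000/894 = 3.2903148
  → Var(ȳ_str) = 217.03788.
Var(ȳ_srs) = (1 − 4718/37600)·3333000/4718 = 617.79979.
deff = 217.03788 / 617.79979 = 0.3513.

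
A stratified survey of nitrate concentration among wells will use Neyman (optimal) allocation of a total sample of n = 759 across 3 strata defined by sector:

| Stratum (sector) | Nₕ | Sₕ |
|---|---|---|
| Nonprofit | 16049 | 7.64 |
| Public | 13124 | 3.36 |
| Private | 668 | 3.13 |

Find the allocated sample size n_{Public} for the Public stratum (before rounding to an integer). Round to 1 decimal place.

Neyman allocation: nₕ = n·NₕSₕ / Σⱼ NⱼSⱼ.
Σ NⱼSⱼ = 16049·7.64 + 13124·3.36 + 668·3.13 = 168801.84.
n_{Public} = 759·13124·3.36 / 168801.84 = 198.3.

198.3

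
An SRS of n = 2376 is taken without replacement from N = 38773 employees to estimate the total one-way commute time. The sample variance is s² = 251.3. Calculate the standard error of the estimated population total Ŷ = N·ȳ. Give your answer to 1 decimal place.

12217.2

Var(Ŷ) = N²·Var(ȳ) = N²·(1 − n/N)·s²/n.
f = 2376/38773 = 0.06127976; Var(ȳ) = 0.93872024·251.3/2376 = 0.099284679.
Var(Ŷ) = 38773² · 0.099284679 = 1.4925918 × 10^8.
SE(Ŷ) = √(1.4925918 × 10^8) = 12217.2.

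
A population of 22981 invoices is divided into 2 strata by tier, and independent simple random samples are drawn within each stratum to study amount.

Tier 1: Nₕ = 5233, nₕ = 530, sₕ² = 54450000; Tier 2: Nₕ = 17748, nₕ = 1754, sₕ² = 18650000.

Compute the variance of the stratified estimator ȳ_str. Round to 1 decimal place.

Var(ȳ_str) = Σₕ Wₕ²(1 − fₕ)sₕ²/nₕ with Wₕ = Nₕ/N, N = 22981.
Tier 1: Wₕ = 0.22770985; term = 0.22770985²·(1 − 0.10128034)·54450000/530 = 4787.5121.
Tier 2: Wₕ = 0.77229015; term = 0.77229015²·(1 − 0.09882804)·18650000/1754 = 5715.0221.
Sum = 10502.534.

10502.5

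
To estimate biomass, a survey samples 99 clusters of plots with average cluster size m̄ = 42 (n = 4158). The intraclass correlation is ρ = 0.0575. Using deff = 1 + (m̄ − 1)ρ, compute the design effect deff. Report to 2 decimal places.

3.36

deff = 1 + (42 − 1)·0.0575 = 1 + 2.3575 = 3.3575.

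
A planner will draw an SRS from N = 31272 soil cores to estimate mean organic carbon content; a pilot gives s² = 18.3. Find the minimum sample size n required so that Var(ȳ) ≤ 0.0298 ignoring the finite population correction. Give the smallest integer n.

Without fpc, n₀ = s²/D = 18.3/0.0298 = 614.0940.
Rounding up, n = 615.

615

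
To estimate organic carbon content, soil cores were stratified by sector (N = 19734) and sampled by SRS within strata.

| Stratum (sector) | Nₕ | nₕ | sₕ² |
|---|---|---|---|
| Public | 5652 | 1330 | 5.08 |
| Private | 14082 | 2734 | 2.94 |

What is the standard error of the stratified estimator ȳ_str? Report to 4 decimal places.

0.0261

Var(ȳ_str) = Σₕ Wₕ²(1 − fₕ)sₕ²/nₕ with Wₕ = Nₕ/N, N = 19734.
Public: Wₕ = 0.28640924; term = 0.28640924²·(1 − 0.23531493)·5.08/1330 = 2.3959003 × 10^-4.
Private: Wₕ = 0.71359076; term = 0.71359076²·(1 − 0.19414856)·2.94/2734 = 4.412678 × 10^-4.
Sum = 6.8085783 × 10^-4.
SE = √(6.8085783 × 10^-4) = 0.0261.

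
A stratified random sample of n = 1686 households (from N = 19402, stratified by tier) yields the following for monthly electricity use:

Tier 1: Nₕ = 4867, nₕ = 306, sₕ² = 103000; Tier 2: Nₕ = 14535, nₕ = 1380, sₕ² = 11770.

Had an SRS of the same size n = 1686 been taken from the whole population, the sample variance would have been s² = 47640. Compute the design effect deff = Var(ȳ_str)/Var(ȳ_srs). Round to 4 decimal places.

0.9372

Var(ȳ_str) = Σ Wₕ²(1−fₕ)sₕ²/nₕ with Wₕ = Nₕ/19402:
  Tier 1: (4867/19402)²·(1−306/4867)·103000/306 = 19.849255
  Tier 2: (14535/19402)²·(1−1380/14535)·11770/1380 = 4.3322176
  → Var(ȳ_str) = 24.181473.
Var(ȳ_srs) = (1 − 1686/19402)·47640/1686 = 25.800811.
deff = 24.181473 / 25.800811 = 0.9372.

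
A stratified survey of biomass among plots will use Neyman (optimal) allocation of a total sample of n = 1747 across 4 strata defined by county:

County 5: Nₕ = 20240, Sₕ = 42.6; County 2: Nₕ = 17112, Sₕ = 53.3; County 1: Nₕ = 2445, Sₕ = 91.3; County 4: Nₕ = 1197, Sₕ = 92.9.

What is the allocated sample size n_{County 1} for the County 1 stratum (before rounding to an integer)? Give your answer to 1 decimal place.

184.9

Neyman allocation: nₕ = n·NₕSₕ / Σⱼ NⱼSⱼ.
Σ NⱼSⱼ = 20240·42.6 + 17112·53.3 + 2445·91.3 + 1197·92.9 = 2.1087234 × 10^6.
n_{County 1} = 1747·2445·91.3 / (2.1087234 × 10^6) = 184.9.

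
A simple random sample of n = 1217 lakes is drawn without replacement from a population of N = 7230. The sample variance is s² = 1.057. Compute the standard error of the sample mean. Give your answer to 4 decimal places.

Under SRS without replacement, Var(ȳ) = (1 − f)·s²/n with f = n/N = 1217/7230 = 0.16832642.
Var(ȳ) = (1 − 0.16832642)·1.057/1217 = 0.83167358·8.6852917 × 10^-4 = 7.2233277 × 10^-4.
SE(ȳ) = √(7.2233277 × 10^-4) = 0.0269.

0.0269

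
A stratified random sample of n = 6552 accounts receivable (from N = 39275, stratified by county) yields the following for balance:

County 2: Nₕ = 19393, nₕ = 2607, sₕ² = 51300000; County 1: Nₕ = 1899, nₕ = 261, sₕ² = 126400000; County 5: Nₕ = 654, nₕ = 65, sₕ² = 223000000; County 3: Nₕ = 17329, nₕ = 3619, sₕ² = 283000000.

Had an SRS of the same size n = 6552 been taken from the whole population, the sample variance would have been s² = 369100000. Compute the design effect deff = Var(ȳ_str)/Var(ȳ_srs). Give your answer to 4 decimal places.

Var(ȳ_str) = Σ Wₕ²(1−fₕ)sₕ²/nₕ with Wₕ = Nₕ/39275:
  County 2: (19393/39275)²·(1−2607/19393)·51300000/2607 = 4152.7536
  County 1: (1899/39275)²·(1−261/1899)·126400000/261 = 976.59173
  County 5: (654/39275)²·(1−65/654)·223000000/65 = 856.74615
  County 3: (17329/39275)²·(1−3619/17329)·283000000/3619 = 12044.157
  → Var(ȳ_str) = 18030.248.
Var(ȳ_srs) = (1 − 6552/39275)·369100000/6552 = 46936.108.
deff = 18030.248 / 46936.108 = 0.3841.

0.3841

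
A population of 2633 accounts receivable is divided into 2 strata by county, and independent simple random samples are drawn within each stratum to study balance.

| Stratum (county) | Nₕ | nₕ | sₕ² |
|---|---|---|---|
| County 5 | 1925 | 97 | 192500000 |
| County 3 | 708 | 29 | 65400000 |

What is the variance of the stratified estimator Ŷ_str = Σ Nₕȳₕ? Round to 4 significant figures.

Var(Ŷ_str) = Σₕ Nₕ²(1 − fₕ)sₕ²/nₕ.
County 5: 1925²·(1 − 97/1925)·192500000/97 = 6.983384 × 10^12.
County 3: 708²·(1 − 29/708)·65400000/29 = 1.0841335 × 10^12.
Sum = 8.0675175 × 10^12.

8.068 × 10^12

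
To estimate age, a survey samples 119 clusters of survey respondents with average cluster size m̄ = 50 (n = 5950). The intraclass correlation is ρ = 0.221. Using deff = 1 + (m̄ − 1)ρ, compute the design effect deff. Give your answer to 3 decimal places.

11.829

deff = 1 + (50 − 1)·0.221 = 1 + 10.829 = 11.829.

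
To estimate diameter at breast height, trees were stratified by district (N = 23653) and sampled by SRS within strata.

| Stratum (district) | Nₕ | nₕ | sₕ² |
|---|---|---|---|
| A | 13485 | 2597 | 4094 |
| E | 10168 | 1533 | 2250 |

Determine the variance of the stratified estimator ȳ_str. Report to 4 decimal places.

Var(ȳ_str) = Σₕ Wₕ²(1 − fₕ)sₕ²/nₕ with Wₕ = Nₕ/N, N = 23653.
A: Wₕ = 0.57011796; term = 0.57011796²·(1 − 0.19258435)·4094/2597 = 0.41371616.
E: Wₕ = 0.42988204; term = 0.42988204²·(1 − 0.15076711)·2250/1533 = 0.2303381.
Sum = 0.64405426.

0.6441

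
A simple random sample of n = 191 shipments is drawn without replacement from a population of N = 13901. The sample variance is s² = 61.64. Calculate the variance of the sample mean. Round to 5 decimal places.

Under SRS without replacement, Var(ȳ) = (1 − f)·s²/n with f = n/N = 191/13901 = 0.01374002.
Var(ȳ) = (1 − 0.01374002)·61.64/191 = 0.98625998·0.32272251 = 0.3182883.

0.31829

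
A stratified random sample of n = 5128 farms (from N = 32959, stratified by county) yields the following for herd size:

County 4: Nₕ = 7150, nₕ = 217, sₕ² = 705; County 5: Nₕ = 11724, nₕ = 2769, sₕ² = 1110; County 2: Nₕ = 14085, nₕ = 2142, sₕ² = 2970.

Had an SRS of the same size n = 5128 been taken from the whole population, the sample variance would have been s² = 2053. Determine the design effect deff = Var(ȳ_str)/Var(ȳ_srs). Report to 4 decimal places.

Var(ȳ_str) = Σ Wₕ²(1−fₕ)sₕ²/nₕ with Wₕ = Nₕ/32959:
  County 4: (7150/32959)²·(1−217/7150)·705/217 = 0.14825473
  County 5: (11724/32959)²·(1−2769/11724)·1110/2769 = 0.038743011
  County 2: (14085/32959)²·(1−2142/14085)·2970/2142 = 0.21471343
  → Var(ȳ_str) = 0.40171117.
Var(ȳ_srs) = (1 − 5128/32959)·2053/5128 = 0.3380615.
deff = 0.40171117 / 0.3380615 = 1.1883.

1.1883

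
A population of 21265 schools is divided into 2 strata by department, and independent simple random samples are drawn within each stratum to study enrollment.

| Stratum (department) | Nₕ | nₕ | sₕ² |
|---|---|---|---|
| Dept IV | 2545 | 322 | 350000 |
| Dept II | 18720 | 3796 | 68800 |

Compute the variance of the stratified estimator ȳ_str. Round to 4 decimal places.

24.7966

Var(ȳ_str) = Σₕ Wₕ²(1 − fₕ)sₕ²/nₕ with Wₕ = Nₕ/N, N = 21265.
Dept IV: Wₕ = 0.11968023; term = 0.11968023²·(1 − 0.12652259)·350000/322 = 13.599052.
Dept II: Wₕ = 0.88031977; term = 0.88031977²·(1 − 0.20277778)·68800/3796 = 11.197538.
Sum = 24.79659.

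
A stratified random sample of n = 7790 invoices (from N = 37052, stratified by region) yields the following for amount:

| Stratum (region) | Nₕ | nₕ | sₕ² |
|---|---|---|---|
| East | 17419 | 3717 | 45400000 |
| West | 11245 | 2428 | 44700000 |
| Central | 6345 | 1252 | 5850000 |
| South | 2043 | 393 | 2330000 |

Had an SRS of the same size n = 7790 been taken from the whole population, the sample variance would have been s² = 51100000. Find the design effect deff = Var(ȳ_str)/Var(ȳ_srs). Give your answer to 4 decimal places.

Var(ȳ_str) = Σ Wₕ²(1−fₕ)sₕ²/nₕ with Wₕ = Nₕ/37052:
  East: (17419/37052)²·(1−3717/17419)·45400000/3717 = 2123.4751
  West: (11245/37052)²·(1−2428/11245)·44700000/2428 = 1329.5842
  Central: (6345/37052)²·(1−1252/6345)·5850000/1252 = 109.98502
  South: (2043/37052)²·(1−393/2043)·2330000/393 = 14.557687
  → Var(ȳ_str) = 3577.602.
Var(ȳ_srs) = (1 − 7790/37052)·51100000/7790 = 5180.5491.
deff = 3577.602 / 5180.5491 = 0.6906.

0.6906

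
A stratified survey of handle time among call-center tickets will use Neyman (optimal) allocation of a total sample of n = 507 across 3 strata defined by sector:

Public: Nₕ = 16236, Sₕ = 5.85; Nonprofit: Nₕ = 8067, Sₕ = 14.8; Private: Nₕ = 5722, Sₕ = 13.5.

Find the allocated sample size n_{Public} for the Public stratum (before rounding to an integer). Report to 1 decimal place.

Neyman allocation: nₕ = n·NₕSₕ / Σⱼ NⱼSⱼ.
Σ NⱼSⱼ = 16236·5.85 + 8067·14.8 + 5722·13.5 = 291619.2.
n_{Public} = 507·16236·5.85 / 291619.2 = 165.1.

165.1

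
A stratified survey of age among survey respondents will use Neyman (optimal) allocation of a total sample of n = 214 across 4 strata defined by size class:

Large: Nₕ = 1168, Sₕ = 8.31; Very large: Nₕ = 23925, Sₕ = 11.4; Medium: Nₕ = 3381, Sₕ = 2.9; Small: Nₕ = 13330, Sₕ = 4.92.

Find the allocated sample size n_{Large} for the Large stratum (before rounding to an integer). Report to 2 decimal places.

5.80

Neyman allocation: nₕ = n·NₕSₕ / Σⱼ NⱼSⱼ.
Σ NⱼSⱼ = 1168·8.31 + 23925·11.4 + 3381·2.9 + 13330·4.92 = 357839.58.
n_{Large} = 214·1168·8.31 / 357839.58 = 5.80.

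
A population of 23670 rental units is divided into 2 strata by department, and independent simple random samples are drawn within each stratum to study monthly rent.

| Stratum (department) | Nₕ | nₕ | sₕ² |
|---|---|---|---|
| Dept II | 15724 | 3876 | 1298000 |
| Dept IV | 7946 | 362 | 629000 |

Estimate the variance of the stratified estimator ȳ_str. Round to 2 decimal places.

Var(ȳ_str) = Σₕ Wₕ²(1 − fₕ)sₕ²/nₕ with Wₕ = Nₕ/N, N = 23670.
Dept II: Wₕ = 0.66430080; term = 0.66430080²·(1 − 0.24650216)·1298000/3876 = 111.35315.
Dept IV: Wₕ = 0.33569920; term = 0.33569920²·(1 − 0.04555751)·629000/362 = 186.89275.
Sum = 298.2459.

298.25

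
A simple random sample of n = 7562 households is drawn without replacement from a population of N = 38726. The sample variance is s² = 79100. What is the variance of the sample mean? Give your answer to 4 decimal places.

Under SRS without replacement, Var(ȳ) = (1 − f)·s²/n with f = n/N = 7562/38726 = 0.19526933.
Var(ȳ) = (1 − 0.19526933)·79100/7562 = 0.80473067·10.460196 = 8.4176403.

8.4176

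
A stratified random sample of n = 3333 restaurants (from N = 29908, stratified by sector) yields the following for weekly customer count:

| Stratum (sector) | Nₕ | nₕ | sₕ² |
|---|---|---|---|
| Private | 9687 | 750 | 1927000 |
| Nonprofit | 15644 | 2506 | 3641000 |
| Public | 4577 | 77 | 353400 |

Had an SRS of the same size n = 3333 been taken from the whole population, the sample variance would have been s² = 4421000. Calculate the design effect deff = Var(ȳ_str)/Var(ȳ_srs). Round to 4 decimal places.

Var(ȳ_str) = Σ Wₕ²(1−fₕ)sₕ²/nₕ with Wₕ = Nₕ/29908:
  Private: (9687/29908)²·(1−750/9687)·1927000/750 = 248.67193
  Nonprofit: (15644/29908)²·(1−2506/15644)·3641000/2506 = 333.84274
  Public: (4577/29908)²·(1−77/4577)·353400/77 = 105.68041
  → Var(ȳ_str) = 688.19508.
Var(ȳ_srs) = (1 − 3333/29908)·4421000/3333 = 1178.6127.
deff = 688.19508 / 1178.6127 = 0.5839.

0.5839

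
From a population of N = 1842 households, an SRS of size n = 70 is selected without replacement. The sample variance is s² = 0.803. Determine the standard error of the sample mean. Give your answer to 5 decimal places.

Under SRS without replacement, Var(ȳ) = (1 − f)·s²/n with f = n/N = 70/1842 = 0.03800217.
Var(ȳ) = (1 − 0.03800217)·0.803/70 = 0.96199783·0.011471429 = 0.011035489.
SE(ȳ) = √(0.011035489) = 0.10505.

0.10505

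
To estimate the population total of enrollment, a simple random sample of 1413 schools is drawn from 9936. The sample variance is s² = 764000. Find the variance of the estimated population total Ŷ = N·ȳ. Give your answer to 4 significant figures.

Var(Ŷ) = N²·Var(ȳ) = N²·(1 − n/N)·s²/n.
f = 1413/9936 = 0.14221014; Var(ȳ) = 0.85778986·764000/1413 = 463.80145.
Var(Ŷ) = 9936² · 463.80145 = 4.5788379 × 10^10.

4.579 × 10^10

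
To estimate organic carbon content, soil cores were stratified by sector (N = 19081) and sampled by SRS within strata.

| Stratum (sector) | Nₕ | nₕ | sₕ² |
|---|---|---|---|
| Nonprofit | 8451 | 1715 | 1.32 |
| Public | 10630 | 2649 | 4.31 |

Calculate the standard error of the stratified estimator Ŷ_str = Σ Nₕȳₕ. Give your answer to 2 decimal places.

426.44

Var(Ŷ_str) = Σₕ Nₕ²(1 − fₕ)sₕ²/nₕ.
Nonprofit: 8451²·(1 − 1715/8451)·1.32/1715 = 43814.715.
Public: 10630²·(1 − 2649/10630)·4.31/2649 = 138033.94.
Sum = 181848.66.
SE = √(181848.66) = 426.44.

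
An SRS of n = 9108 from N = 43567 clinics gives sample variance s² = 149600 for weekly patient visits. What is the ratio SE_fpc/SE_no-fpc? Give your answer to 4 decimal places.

0.8893

f = n/N = 9108/43567 = 0.20905731.
SE_no-fpc = √(s²/n) = 4.0527917; SE_fpc = √((1−f)s²/n) = 3.6043486.
Ratio = √(1−f) = 0.88934959.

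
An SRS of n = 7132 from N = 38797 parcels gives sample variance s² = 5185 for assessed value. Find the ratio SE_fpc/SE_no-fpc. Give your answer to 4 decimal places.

0.9034

f = n/N = 7132/38797 = 0.18382865.
SE_no-fpc = √(s²/n) = 0.85264591; SE_fpc = √((1−f)s²/n) = 0.77029909.
Ratio = √(1−f) = 0.90342202.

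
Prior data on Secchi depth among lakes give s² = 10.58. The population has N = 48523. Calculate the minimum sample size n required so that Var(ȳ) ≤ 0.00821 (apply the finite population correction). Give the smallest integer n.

Without fpc, n₀ = s²/D = 10.58/0.00821 = 1288.6724.
With fpc, (1 − n/N)·s²/n ≤ D requires n ≥ n₀/(1 + n₀/N) = 1288.6724/(1 + 1288.6724/48523) = 1255.3333.
Rounding up, n = 1256.

1256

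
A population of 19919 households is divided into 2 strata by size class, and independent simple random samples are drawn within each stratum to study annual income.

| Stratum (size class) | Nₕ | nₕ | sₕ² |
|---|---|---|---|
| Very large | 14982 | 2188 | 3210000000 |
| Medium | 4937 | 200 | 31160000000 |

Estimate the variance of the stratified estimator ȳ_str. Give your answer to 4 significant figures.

Var(ȳ_str) = Σₕ Wₕ²(1 − fₕ)sₕ²/nₕ with Wₕ = Nₕ/N, N = 19919.
Very large: Wₕ = 0.75214619; term = 0.75214619²·(1 − 0.14604192)·3210000000/2188 = 708759.33.
Medium: Wₕ = 0.24785381; term = 0.24785381²·(1 − 0.04051043)·31160000000/200 = 9.1833027 × 10^6.
Sum = 9.892062 × 10^6.

9.892 × 10^6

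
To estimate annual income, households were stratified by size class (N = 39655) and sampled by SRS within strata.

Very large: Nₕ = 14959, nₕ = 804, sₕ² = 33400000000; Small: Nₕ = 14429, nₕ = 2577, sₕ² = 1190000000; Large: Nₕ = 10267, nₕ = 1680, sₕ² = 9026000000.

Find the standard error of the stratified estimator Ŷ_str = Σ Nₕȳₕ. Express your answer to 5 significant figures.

Var(Ŷ_str) = Σₕ Nₕ²(1 − fₕ)sₕ²/nₕ.
Very large: 14959²·(1 − 804/14959)·33400000000/804 = 8.7963571 × 10^15.
Small: 14429²·(1 − 2577/14429)·1190000000/2577 = 7.8969687 × 10^13.
Large: 10267²·(1 − 1680/10267)·9026000000/1680 = 4.7366476 × 10^14.
Sum = 9.3489915 × 10^15.
SE = √(9.3489915 × 10^15) = 9.6690 × 10^7.

9.6690 × 10^7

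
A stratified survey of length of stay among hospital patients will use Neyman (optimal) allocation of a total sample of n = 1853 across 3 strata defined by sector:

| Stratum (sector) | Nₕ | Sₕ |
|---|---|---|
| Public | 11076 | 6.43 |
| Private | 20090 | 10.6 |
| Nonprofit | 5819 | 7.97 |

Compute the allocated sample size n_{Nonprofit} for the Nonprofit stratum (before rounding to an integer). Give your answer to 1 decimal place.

260.0

Neyman allocation: nₕ = n·NₕSₕ / Σⱼ NⱼSⱼ.
Σ NⱼSⱼ = 11076·6.43 + 20090·10.6 + 5819·7.97 = 330550.11.
n_{Nonprofit} = 1853·5819·7.97 / 330550.11 = 260.0.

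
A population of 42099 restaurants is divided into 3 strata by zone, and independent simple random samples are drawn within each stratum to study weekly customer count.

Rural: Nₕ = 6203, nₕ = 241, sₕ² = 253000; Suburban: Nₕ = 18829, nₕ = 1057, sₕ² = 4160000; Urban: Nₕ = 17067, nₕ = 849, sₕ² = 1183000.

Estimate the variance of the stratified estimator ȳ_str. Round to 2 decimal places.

982.60

Var(ȳ_str) = Σₕ Wₕ²(1 − fₕ)sₕ²/nₕ with Wₕ = Nₕ/N, N = 42099.
Rural: Wₕ = 0.14734317; term = 0.14734317²·(1 − 0.03885217)·253000/241 = 21.905525.
Suburban: Wₕ = 0.44725528; term = 0.44725528²·(1 − 0.05613681)·4160000/1057 = 743.08474.
Urban: Wₕ = 0.40540155; term = 0.40540155²·(1 − 0.04974512)·1183000/849 = 217.61457.
Sum = 982.60484.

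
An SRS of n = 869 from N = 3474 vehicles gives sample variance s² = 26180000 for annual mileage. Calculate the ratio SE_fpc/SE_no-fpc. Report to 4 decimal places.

0.8659

f = n/N = 869/3474 = 0.25014393.
SE_no-fpc = √(s²/n) = 173.57011; SE_fpc = √((1−f)s²/n) = 150.3017.
Ratio = √(1−f) = 0.86594230.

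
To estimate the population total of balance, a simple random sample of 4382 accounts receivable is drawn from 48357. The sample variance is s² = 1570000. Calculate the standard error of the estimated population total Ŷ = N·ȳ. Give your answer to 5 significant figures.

Var(Ŷ) = N²·Var(ȳ) = N²·(1 − n/N)·s²/n.
f = 4382/48357 = 0.09061770; Var(ȳ) = 0.90938230·1570000/4382 = 325.81703.
Var(Ŷ) = 48357² · 325.81703 = 7.6189036 × 10^11.
SE(Ŷ) = √(7.6189036 × 10^11) = 872860.

872860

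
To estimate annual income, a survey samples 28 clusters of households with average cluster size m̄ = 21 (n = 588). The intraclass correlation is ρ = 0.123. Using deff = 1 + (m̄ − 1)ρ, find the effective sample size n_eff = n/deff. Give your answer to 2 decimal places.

deff = 1 + (21 − 1)·0.123 = 1 + 2.46 = 3.46.
n_eff = 588 / 3.46 = 169.94.

169.94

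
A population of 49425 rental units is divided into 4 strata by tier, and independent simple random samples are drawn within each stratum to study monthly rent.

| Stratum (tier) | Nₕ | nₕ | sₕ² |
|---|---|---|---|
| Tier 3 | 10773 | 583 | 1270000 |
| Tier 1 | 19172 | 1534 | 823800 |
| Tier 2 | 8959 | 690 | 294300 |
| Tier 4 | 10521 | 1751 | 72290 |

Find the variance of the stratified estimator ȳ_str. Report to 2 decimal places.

Var(ȳ_str) = Σₕ Wₕ²(1 − fₕ)sₕ²/nₕ with Wₕ = Nₕ/N, N = 49425.
Tier 3: Wₕ = 0.21796662; term = 0.21796662²·(1 − 0.05411677)·1270000/583 = 97.893229.
Tier 1: Wₕ = 0.38790086; term = 0.38790086²·(1 − 0.08001252)·823800/1534 = 74.339533.
Tier 2: Wₕ = 0.18126454; term = 0.18126454²·(1 − 0.07701752)·294300/690 = 12.934819.
Tier 4: Wₕ = 0.21286798; term = 0.21286798²·(1 − 0.16642905)·72290/1751 = 1.5593921.
Sum = 186.72697.

186.73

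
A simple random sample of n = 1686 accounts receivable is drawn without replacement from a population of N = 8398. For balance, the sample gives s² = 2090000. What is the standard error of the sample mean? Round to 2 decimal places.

Under SRS without replacement, Var(ȳ) = (1 − f)·s²/n with f = n/N = 1686/8398 = 0.20076209.
Var(ȳ) = (1 − 0.20076209)·2090000/1686 = 0.79923791·1239.6204 = 990.75163.
SE(ȳ) = √(990.75163) = 31.48.

31.48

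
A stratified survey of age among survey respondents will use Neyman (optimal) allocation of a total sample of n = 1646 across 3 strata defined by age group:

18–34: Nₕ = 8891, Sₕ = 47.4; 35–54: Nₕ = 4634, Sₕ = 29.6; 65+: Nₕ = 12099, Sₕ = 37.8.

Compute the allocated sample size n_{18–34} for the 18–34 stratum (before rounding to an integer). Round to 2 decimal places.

Neyman allocation: nₕ = n·NₕSₕ / Σⱼ NⱼSⱼ.
Σ NⱼSⱼ = 8891·47.4 + 4634·29.6 + 12099·37.8 = 1.015942 × 10^6.
n_{18–34} = 1646·8891·47.4 / (1.015942 × 10^6) = 682.79.

682.79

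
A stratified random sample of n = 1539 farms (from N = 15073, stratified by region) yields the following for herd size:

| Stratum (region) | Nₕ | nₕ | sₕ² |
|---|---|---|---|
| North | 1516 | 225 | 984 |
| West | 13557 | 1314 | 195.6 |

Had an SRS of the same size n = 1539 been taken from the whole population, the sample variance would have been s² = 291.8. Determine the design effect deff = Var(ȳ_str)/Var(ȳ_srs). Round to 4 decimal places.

Var(ȳ_str) = Σ Wₕ²(1−fₕ)sₕ²/nₕ with Wₕ = Nₕ/15073:
  North: (1516/15073)²·(1−225/1516)·984/225 = 0.03767373
  West: (13557/15073)²·(1−1314/13557)·195.6/1314 = 0.10874907
  → Var(ȳ_str) = 0.1464228.
Var(ȳ_srs) = (1 − 1539/15073)·291.8/1539 = 0.17024452.
deff = 0.1464228 / 0.17024452 = 0.8601.

0.8601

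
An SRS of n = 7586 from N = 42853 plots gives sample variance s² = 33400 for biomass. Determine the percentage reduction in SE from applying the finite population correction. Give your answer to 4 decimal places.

9.2820

f = n/N = 7586/42853 = 0.17702378.
SE_no-fpc = √(s²/n) = 2.0982963; SE_fpc = √((1−f)s²/n) = 1.9035332.
Ratio = √(1−f) = 0.90718037. Reduction = 100·(1 − 0.90718037) = 9.2820%.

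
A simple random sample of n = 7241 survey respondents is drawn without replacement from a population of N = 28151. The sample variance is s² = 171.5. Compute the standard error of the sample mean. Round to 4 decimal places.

0.1326

Under SRS without replacement, Var(ȳ) = (1 − f)·s²/n with f = n/N = 7241/28151 = 0.25721999.
Var(ȳ) = (1 − 0.25721999)·171.5/7241 = 0.74278001·0.023684574 = 0.017592428.
SE(ȳ) = √(0.017592428) = 0.1326.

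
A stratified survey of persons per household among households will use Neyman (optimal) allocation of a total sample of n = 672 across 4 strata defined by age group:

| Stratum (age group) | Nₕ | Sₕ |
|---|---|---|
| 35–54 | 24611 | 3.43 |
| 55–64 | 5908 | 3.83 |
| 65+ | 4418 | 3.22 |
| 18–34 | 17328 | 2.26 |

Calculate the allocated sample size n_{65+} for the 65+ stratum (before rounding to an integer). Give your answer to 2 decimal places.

59.59

Neyman allocation: nₕ = n·NₕSₕ / Σⱼ NⱼSⱼ.
Σ NⱼSⱼ = 24611·3.43 + 5908·3.83 + 4418·3.22 + 17328·2.26 = 160430.61.
n_{65+} = 672·4418·3.22 / 160430.61 = 59.59.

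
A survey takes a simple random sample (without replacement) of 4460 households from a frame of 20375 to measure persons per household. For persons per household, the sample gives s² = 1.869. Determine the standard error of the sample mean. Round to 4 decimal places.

Under SRS without replacement, Var(ȳ) = (1 − f)·s²/n with f = n/N = 4460/20375 = 0.21889571.
Var(ȳ) = (1 − 0.21889571)·1.869/4460 = 0.78110429·4.190583 × 10^-4 = 3.2732823 × 10^-4.
SE(ȳ) = √(3.2732823 × 10^-4) = 0.0181.

0.0181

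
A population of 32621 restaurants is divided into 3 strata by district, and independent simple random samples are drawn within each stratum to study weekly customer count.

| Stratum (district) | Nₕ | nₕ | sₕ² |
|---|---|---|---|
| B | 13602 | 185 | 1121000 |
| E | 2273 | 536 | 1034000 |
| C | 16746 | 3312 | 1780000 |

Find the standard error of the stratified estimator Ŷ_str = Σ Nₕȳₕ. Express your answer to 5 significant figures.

Var(Ŷ_str) = Σₕ Nₕ²(1 − fₕ)sₕ²/nₕ.
B: 13602²·(1 − 185/13602)·1121000/185 = 1.1058394 × 10^12.
E: 2273²·(1 − 536/2273)·1034000/536 = 7.6164922 × 10^9.
C: 16746²·(1 − 3312/16746)·1780000/3312 = 1.2090551 × 10^11.
Sum = 1.2343614 × 10^12.
SE = √(1.2343614 × 10^12) = 1.1110 × 10^6.

1.1110 × 10^6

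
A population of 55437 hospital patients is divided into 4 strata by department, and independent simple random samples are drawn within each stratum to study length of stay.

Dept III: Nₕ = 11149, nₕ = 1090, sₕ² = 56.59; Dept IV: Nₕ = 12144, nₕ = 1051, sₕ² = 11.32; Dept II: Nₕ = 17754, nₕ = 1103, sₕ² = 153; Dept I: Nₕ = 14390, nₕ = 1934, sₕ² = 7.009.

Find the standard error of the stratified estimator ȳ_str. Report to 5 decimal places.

0.12618

Var(ȳ_str) = Σₕ Wₕ²(1 − fₕ)sₕ²/nₕ with Wₕ = Nₕ/N, N = 55437.
Dept III: Wₕ = 0.20111117; term = 0.20111117²·(1 − 0.09776662)·56.59/1090 = 0.0018945431.
Dept IV: Wₕ = 0.21905947; term = 0.21905947²·(1 − 0.08654480)·11.32/1051 = 4.7212287 × 10^-4.
Dept II: Wₕ = 0.32025543; term = 0.32025543²·(1 − 0.06212684)·153/1103 = 0.013342986.
Dept I: Wₕ = 0.25957393; term = 0.25957393²·(1 − 0.13439889)·7.009/1934 = 2.1136815 × 10^-4.
Sum = 0.01592102.
SE = √(0.01592102) = 0.12618.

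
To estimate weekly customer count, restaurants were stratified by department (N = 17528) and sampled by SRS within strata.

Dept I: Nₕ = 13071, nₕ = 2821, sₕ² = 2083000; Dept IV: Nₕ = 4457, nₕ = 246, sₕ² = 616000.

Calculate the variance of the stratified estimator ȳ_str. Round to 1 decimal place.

Var(ȳ_str) = Σₕ Wₕ²(1 − fₕ)sₕ²/nₕ with Wₕ = Nₕ/N, N = 17528.
Dept I: Wₕ = 0.74572113; term = 0.74572113²·(1 − 0.21582128)·2083000/2821 = 321.99871.
Dept IV: Wₕ = 0.25427887; term = 0.25427887²·(1 − 0.05519408)·616000/246 = 152.97088.
Sum = 474.96959.

475.0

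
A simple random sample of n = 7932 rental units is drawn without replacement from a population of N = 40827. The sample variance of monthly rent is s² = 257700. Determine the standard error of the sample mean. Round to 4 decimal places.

5.1163

Under SRS without replacement, Var(ȳ) = (1 − f)·s²/n with f = n/N = 7932/40827 = 0.19428319.
Var(ȳ) = (1 − 0.19428319)·257700/7932 = 0.80571681·32.488654 = 26.176654.
SE(ȳ) = √(26.176654) = 5.1163.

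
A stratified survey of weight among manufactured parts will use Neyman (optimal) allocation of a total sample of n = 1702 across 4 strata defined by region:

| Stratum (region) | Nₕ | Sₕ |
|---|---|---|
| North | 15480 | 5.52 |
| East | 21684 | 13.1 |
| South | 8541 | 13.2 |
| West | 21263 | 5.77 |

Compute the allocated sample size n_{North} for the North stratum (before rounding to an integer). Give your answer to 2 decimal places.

240.41

Neyman allocation: nₕ = n·NₕSₕ / Σⱼ NⱼSⱼ.
Σ NⱼSⱼ = 15480·5.52 + 21684·13.1 + 8541·13.2 + 21263·5.77 = 604938.71.
n_{North} = 1702·15480·5.52 / 604938.71 = 240.41.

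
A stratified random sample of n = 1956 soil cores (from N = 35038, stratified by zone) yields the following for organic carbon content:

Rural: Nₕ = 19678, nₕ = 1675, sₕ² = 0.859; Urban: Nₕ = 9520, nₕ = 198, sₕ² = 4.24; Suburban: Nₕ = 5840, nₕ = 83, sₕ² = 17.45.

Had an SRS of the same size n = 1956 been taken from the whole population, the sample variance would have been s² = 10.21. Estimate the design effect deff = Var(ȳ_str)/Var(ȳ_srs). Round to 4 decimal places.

Var(ȳ_str) = Σ Wₕ²(1−fₕ)sₕ²/nₕ with Wₕ = Nₕ/35038:
  Rural: (19678/35038)²·(1−1675/19678)·0.859/1675 = 1.4798768 × 10^-4
  Urban: (9520/35038)²·(1−198/9520)·4.24/198 = 0.0015479898
  Suburban: (5840/35038)²·(1−83/5840)·17.45/83 = 0.0057576836
  → Var(ȳ_str) = 0.0074536611.
Var(ȳ_srs) = (1 − 1956/35038)·10.21/1956 = 0.0049284385.
deff = 0.0074536611 / 0.0049284385 = 1.5124.

1.5124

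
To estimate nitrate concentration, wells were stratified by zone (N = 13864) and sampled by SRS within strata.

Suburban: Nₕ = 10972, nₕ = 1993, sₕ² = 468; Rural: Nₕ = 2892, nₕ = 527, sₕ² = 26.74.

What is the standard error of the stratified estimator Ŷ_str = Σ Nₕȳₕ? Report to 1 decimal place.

4845.7

Var(Ŷ_str) = Σₕ Nₕ²(1 − fₕ)sₕ²/nₕ.
Suburban: 10972²·(1 − 1993/10972)·468/1993 = 2.3134085 × 10^7.
Rural: 2892²·(1 − 527/2892)·26.74/527 = 347040.55.
Sum = 2.3481126 × 10^7.
SE = √(2.3481126 × 10^7) = 4845.7.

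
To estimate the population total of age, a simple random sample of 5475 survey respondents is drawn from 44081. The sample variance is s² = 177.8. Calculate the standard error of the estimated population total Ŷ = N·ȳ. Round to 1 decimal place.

Var(Ŷ) = N²·Var(ȳ) = N²·(1 − n/N)·s²/n.
f = 5475/44081 = 0.12420317; Var(ȳ) = 0.87579683·177.8/5475 = 0.028441402.
Var(Ŷ) = 44081² · 0.028441402 = 5.5265471 × 10^7.
SE(Ŷ) = √(5.5265471 × 10^7) = 7434.1.

7434.1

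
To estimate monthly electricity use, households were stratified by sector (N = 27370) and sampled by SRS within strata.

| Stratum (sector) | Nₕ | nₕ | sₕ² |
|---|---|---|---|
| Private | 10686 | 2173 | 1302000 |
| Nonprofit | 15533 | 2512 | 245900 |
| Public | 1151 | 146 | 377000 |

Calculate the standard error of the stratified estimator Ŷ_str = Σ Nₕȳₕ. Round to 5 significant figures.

Var(Ŷ_str) = Σₕ Nₕ²(1 − fₕ)sₕ²/nₕ.
Private: 10686²·(1 − 2173/10686)·1302000/2173 = 5.4506596 × 10^10.
Nonprofit: 15533²·(1 − 2512/15533)·245900/2512 = 1.9798787 × 10^10.
Public: 1151²·(1 − 146/1151)·377000/146 = 2.9869633 × 10^9.
Sum = 7.7292346 × 10^10.
SE = √(7.7292346 × 10^10) = 278020.

278020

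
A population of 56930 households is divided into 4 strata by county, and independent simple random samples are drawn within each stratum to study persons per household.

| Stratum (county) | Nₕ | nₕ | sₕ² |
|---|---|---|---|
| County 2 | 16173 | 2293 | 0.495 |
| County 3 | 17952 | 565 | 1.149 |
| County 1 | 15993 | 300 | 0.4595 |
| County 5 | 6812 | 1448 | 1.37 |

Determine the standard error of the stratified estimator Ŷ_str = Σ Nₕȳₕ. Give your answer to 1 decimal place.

Var(Ŷ_str) = Σₕ Nₕ²(1 − fₕ)sₕ²/nₕ.
County 2: 16173²·(1 − 2293/16173)·0.495/2293 = 48459.753.
County 3: 17952²·(1 − 565/17952)·1.149/565 = 634759.3.
County 1: 15993²·(1 − 300/15993)·0.4595/300 = 384414.86.
County 5: 6812²·(1 − 1448/6812)·1.37/1448 = 34571.276.
Sum = 1.1022052 × 10^6.
SE = √(1.1022052 × 10^6) = 1049.9.

1049.9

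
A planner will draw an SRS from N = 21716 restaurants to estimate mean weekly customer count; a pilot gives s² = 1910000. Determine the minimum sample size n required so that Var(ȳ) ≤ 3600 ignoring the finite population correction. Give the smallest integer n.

Without fpc, n₀ = s²/D = 1910000/3600 = 530.5556.
Rounding up, n = 531.

531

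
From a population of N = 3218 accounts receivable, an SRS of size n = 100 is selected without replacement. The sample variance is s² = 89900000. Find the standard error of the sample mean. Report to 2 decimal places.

Under SRS without replacement, Var(ȳ) = (1 − f)·s²/n with f = n/N = 100/3218 = 0.03107520.
Var(ȳ) = (1 − 0.03107520)·89900000/100 = 0.96892480·899000 = 871063.39.
SE(ȳ) = √(871063.39) = 933.31.

933.31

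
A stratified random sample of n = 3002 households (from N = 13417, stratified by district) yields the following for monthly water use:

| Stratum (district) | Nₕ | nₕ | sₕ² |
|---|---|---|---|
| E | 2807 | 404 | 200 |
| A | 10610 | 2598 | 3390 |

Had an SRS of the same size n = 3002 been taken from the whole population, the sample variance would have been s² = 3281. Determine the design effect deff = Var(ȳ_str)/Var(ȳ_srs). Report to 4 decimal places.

0.7481

Var(ȳ_str) = Σ Wₕ²(1−fₕ)sₕ²/nₕ with Wₕ = Nₕ/13417:
  E: (2807/13417)²·(1−404/2807)·200/404 = 0.018549575
  A: (10610/13417)²·(1−2598/10610)·3390/2598 = 0.61617778
  → Var(ȳ_str) = 0.63472736.
Var(ȳ_srs) = (1 − 3002/13417)·3281/3002 = 0.84839753.
deff = 0.63472736 / 0.84839753 = 0.7481.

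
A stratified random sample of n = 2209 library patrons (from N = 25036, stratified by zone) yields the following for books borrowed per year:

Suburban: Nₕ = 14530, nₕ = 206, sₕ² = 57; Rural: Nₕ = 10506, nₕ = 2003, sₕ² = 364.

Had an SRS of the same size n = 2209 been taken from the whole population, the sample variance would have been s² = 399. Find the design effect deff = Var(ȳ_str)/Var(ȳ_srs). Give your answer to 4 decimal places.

0.7152

Var(ȳ_str) = Σ Wₕ²(1−fₕ)sₕ²/nₕ with Wₕ = Nₕ/25036:
  Suburban: (14530/25036)²·(1−206/14530)·57/206 = 0.091877184
  Rural: (10506/25036)²·(1−2003/10506)·364/2003 = 0.025900021
  → Var(ȳ_str) = 0.11777721.
Var(ȳ_srs) = (1 − 2209/25036)·399/2209 = 0.16468767.
deff = 0.11777721 / 0.16468767 = 0.7152.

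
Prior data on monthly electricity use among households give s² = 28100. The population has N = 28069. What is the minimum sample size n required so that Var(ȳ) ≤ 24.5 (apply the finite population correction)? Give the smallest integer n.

1102

Without fpc, n₀ = s²/D = 28100/24.5 = 1146.9388.
With fpc, (1 − n/N)·s²/n ≤ D requires n ≥ n₀/(1 + n₀/N) = 1146.9388/(1 + 1146.9388/28069) = 1101.9131.
Rounding up, n = 1102.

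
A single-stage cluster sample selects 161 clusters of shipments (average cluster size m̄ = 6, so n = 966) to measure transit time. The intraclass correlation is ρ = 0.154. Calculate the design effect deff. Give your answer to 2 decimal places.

1.77

deff = 1 + (6 − 1)·0.154 = 1 + 0.77 = 1.77.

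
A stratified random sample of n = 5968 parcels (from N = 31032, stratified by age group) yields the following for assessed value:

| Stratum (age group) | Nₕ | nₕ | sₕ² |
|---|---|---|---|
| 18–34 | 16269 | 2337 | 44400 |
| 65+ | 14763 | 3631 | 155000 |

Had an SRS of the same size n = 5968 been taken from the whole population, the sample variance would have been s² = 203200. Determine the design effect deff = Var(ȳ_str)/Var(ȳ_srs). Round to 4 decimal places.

Var(ȳ_str) = Σ Wₕ²(1−fₕ)sₕ²/nₕ with Wₕ = Nₕ/31032:
  18–34: (16269/31032)²·(1−2337/16269)·44400/2337 = 4.4717658
  65+: (14763/31032)²·(1−3631/14763)·155000/3631 = 7.2850701
  → Var(ȳ_str) = 11.756836.
Var(ȳ_srs) = (1 − 5968/31032)·203200/5968 = 27.500178.
deff = 11.756836 / 27.500178 = 0.4275.

0.4275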